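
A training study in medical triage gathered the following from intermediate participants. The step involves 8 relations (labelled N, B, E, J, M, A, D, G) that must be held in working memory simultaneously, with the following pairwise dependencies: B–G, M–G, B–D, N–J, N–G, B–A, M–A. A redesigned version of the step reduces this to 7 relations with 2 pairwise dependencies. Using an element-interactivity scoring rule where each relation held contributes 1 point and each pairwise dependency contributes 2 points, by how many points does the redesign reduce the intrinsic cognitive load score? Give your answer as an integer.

11

Original: 8 × 1 + 7 × 2 = 8 + 14 = 22.
Redesigned: 7 × 1 + 2 × 2 = 7 + 4 = 11.
Reduction = 22 − 11 = 11.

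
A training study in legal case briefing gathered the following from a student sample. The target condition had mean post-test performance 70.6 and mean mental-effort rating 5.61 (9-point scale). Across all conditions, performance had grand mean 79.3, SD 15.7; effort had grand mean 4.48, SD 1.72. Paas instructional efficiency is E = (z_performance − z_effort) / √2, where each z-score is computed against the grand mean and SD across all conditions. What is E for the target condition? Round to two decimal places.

z_performance = (70.6 − 79.3) / 15.7 = -8.7000 / 15.7 = -0.5541.
z_effort = (5.61 − 4.48) / 1.72 = 1.1300 / 1.72 = 0.6570.
z_P − z_E = -0.5541 − 0.6570 = -1.2111.
E = -1.2111 / √2 = -1.2111 / 1.41421 = -0.8564 ≈ -0.86.

-0.86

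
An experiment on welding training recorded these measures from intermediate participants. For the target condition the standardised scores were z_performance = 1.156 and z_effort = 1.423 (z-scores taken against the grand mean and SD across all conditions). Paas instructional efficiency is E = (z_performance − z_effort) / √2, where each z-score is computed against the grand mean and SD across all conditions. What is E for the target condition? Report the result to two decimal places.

-0.19

z_P − z_E = 1.156 − 1.423 = -0.2670.
E = -0.2670 / √2 = -0.2670 / 1.41421 = -0.1888 ≈ -0.19.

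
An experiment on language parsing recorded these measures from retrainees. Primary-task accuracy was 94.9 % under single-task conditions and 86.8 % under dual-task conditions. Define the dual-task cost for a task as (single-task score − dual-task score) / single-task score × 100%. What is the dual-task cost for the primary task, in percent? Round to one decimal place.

Cost = (94.9 − 86.8) / 94.9 × 100%
     = 8.1000 / 94.9 × 100% = 8.5353%.
≈ 8.5%.

8.5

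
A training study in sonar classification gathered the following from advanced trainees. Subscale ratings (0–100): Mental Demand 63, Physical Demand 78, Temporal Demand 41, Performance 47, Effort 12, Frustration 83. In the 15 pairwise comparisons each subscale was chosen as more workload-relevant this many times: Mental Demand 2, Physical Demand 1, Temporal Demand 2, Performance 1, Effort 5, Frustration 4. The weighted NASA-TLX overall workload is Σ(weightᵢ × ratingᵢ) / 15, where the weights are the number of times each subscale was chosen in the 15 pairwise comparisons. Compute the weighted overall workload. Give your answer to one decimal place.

48.3

The tallies are the weights (they sum to 15).
Weighted sum = 2·63 + 1·78 + 2·41 + 1·47 + 5·12 + 4·83
            = 126 + 78 + 82 + 47 + 60 + 332 = 725.
Overall workload = 725 / 15 = 48.3333 ≈ 48.3.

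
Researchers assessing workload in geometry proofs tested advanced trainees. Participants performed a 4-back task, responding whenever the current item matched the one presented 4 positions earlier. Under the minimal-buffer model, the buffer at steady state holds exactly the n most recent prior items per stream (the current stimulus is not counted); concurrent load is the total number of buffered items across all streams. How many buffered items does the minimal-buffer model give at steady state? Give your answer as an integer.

4

The buffer holds the 4 most recent prior items.
Steady-state concurrent load = 4 items.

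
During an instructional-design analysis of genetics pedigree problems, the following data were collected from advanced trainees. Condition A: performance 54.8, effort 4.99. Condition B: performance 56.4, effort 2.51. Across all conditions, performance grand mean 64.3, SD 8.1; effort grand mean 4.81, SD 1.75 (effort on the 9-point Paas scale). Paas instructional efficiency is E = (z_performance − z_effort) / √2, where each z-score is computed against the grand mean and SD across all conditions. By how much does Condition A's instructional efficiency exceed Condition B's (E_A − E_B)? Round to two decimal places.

-1.14

Condition A: z_P = (54.8 − 64.3)/8.1 = -1.1728; z_E = (4.99 − 4.81)/1.75 = 0.1029; E_A = (-1.1728 − 0.1029)/√2 = -0.9021.
Condition B: z_P = (56.4 − 64.3)/8.1 = -0.9753; z_E = (2.51 − 4.81)/1.75 = -1.3143; E_B = (-0.9753 − (-1.3143))/√2 = 0.2397.
E_A − E_B = -0.9021 − 0.2397 = -1.1418 ≈ -1.14.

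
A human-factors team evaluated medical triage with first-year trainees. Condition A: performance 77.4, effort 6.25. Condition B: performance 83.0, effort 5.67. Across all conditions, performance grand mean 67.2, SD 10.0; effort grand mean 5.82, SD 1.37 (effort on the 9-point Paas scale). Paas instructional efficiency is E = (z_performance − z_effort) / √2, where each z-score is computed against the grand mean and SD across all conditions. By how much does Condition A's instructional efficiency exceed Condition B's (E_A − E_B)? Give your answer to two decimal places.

Condition A: z_P = (77.4 − 67.2)/10.0 = 1.0200; z_E = (6.25 − 5.82)/1.37 = 0.3139; E_A = (1.0200 − 0.3139)/√2 = 0.4993.
Condition B: z_P = (83.0 − 67.2)/10.0 = 1.5800; z_E = (5.67 − 5.82)/1.37 = -0.1095; E_B = (1.5800 − (-0.1095))/√2 = 1.1947.
E_A − E_B = 0.4993 − 1.1947 = -0.6954 ≈ -0.70.

-0.70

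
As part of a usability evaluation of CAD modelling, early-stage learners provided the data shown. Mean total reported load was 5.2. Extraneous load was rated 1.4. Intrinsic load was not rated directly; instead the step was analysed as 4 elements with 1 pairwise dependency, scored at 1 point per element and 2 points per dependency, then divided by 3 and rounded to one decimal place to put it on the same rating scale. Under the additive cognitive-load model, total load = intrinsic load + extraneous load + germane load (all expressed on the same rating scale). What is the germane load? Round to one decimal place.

1.8

Intrinsic (element-interactivity): (4 × 1 + 1 × 2) / 3 = 6 / 3 = 2.0000 → 2.0.
germane load = total − intrinsic − extraneous
             = 5.2 − 2.0 − 1.4 = 1.8.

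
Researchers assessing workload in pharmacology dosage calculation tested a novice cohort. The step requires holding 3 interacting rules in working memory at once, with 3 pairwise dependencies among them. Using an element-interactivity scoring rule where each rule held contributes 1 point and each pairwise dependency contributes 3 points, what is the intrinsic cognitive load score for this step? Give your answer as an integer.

Element contribution: 3 × 1 = 3.
Interaction contribution: 3 × 3 = 9.
Intrinsic load = 3 + 9 = 12.

12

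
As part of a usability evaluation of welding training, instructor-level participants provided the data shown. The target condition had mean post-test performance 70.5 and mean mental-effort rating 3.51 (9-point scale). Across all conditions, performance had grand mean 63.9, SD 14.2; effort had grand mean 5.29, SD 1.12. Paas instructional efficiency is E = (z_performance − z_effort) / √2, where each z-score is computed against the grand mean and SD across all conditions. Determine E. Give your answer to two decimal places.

z_performance = (70.5 − 63.9) / 14.2 = 6.6000 / 14.2 = 0.4648.
z_effort = (3.51 − 5.29) / 1.12 = -1.7800 / 1.12 = -1.5893.
z_P − z_E = 0.4648 − (-1.5893) = 2.0541.
E = 2.0541 / √2 = 2.0541 / 1.41421 = 1.4525 ≈ 1.45.

1.45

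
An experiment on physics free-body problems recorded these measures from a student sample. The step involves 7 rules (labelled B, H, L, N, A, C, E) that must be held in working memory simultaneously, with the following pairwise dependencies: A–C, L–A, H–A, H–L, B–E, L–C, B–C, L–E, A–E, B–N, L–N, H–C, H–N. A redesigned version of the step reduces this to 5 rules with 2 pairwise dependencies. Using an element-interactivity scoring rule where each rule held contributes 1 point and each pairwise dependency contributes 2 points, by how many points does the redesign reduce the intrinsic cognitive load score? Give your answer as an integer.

Original: 7 × 1 + 13 × 2 = 7 + 26 = 33.
Redesigned: 5 × 1 + 2 × 2 = 5 + 4 = 9.
Reduction = 33 − 9 = 24.

24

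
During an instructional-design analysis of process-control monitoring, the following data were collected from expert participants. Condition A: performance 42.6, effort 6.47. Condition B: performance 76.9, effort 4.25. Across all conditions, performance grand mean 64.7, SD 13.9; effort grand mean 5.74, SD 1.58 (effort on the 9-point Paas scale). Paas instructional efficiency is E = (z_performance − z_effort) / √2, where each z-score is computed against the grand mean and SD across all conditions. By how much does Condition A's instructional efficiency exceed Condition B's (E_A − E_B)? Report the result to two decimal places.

-2.74

Condition A: z_P = (42.6 − 64.7)/13.9 = -1.5899; z_E = (6.47 − 5.74)/1.58 = 0.4620; E_A = (-1.5899 − 0.4620)/√2 = -1.4509.
Condition B: z_P = (76.9 − 64.7)/13.9 = 0.8777; z_E = (4.25 − 5.74)/1.58 = -0.9430; E_B = (0.8777 − (-0.9430))/√2 = 1.2874.
E_A − E_B = -1.4509 − 1.2874 = -2.7383 ≈ -2.74.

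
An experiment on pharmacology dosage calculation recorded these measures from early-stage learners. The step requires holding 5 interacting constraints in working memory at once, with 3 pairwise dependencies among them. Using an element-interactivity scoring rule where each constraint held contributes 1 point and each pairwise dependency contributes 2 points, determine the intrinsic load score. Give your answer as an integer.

11

Element contribution: 5 × 1 = 5.
Interaction contribution: 3 × 2 = 6.
Intrinsic load = 5 + 6 = 11.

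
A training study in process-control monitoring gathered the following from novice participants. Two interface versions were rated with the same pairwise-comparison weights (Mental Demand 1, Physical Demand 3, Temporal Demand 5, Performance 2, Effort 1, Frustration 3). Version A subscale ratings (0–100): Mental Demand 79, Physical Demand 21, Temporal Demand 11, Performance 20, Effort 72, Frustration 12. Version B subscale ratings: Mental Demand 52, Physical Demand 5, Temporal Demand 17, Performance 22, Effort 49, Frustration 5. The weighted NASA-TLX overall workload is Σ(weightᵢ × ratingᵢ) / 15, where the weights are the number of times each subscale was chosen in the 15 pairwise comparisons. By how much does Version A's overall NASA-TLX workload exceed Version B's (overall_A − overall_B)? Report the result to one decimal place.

5.7

Version A weighted sum = 1·79 + 3·21 + 5·11 + 2·20 + 1·72 + 3·12 = 79 + 63 + 55 + 40 + 72 + 36 = 345; overall_A = 345/15 = 23.0000.
Version B weighted sum = 1·52 + 3·5 + 5·17 + 2·22 + 1·49 + 3·5 = 52 + 15 + 85 + 44 + 49 + 15 = 260; overall_B = 260/15 = 17.3333.
Difference = 23.0000 − 17.3333 = 5.6667 ≈ 5.7.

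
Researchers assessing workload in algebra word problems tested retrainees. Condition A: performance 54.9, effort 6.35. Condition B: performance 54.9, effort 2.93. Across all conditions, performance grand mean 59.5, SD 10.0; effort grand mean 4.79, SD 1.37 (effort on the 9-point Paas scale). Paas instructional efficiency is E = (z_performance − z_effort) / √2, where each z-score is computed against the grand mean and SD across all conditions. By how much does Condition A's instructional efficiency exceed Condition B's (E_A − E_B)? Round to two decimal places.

Condition A: z_P = (54.9 − 59.5)/10.0 = -0.4600; z_E = (6.35 − 4.79)/1.37 = 1.1387; E_A = (-0.4600 − 1.1387)/√2 = -1.1305.
Condition B: z_P = (54.9 − 59.5)/10.0 = -0.4600; z_E = (2.93 − 4.79)/1.37 = -1.3577; E_B = (-0.4600 − (-1.3577))/√2 = 0.6348.
E_A − E_B = -1.1305 − 0.6348 = -1.7653 ≈ -1.77.

-1.77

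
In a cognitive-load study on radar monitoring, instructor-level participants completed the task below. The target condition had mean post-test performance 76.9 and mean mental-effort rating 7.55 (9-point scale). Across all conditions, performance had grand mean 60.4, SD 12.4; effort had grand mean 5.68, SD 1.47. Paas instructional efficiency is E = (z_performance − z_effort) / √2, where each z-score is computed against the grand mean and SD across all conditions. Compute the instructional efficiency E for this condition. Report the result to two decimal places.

z_performance = (76.9 − 60.4) / 12.4 = 16.5000 / 12.4 = 1.3306.
z_effort = (7.55 − 5.68) / 1.47 = 1.8700 / 1.47 = 1.2721.
z_P − z_E = 1.3306 − 1.2721 = 0.0585.
E = 0.0585 / √2 = 0.0585 / 1.41421 = 0.0414 ≈ 0.04.

0.04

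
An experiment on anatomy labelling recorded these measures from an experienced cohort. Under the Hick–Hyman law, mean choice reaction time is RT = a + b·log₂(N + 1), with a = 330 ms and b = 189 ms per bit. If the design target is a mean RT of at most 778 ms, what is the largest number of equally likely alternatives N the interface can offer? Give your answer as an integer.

4

Set 330 + 189·log₂(N + 1) ≤ 778.
log₂(N + 1) ≤ (778 − 330) / 189 = 2.3704.
N + 1 ≤ 2^2.3704 = 5.1708.
N ≤ 4.1708, so the largest integer N is 4.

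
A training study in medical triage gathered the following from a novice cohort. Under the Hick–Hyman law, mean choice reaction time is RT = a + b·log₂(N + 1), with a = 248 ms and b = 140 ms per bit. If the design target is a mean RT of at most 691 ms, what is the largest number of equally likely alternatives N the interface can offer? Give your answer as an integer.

Set 248 + 140·log₂(N + 1) ≤ 691.
log₂(N + 1) ≤ (691 − 248) / 140 = 3.1643.
N + 1 ≤ 2^3.1643 = 8.9650.
N ≤ 7.9650, so the largest integer N is 7.

7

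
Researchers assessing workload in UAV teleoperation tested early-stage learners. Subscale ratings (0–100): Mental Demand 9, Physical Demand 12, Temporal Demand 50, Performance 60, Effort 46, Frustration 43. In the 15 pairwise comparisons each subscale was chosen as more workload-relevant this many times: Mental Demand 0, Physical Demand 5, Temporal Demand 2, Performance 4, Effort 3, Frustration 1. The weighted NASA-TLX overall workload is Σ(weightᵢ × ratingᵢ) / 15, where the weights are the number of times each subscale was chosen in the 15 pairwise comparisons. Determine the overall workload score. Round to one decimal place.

38.7

The tallies are the weights (they sum to 15).
Weighted sum = 0·9 + 5·12 + 2·50 + 4·60 + 3·46 + 1·43
            = 0 + 60 + 100 + 240 + 138 + 43 = 581.
Overall workload = 581 / 15 = 38.7333 ≈ 38.7.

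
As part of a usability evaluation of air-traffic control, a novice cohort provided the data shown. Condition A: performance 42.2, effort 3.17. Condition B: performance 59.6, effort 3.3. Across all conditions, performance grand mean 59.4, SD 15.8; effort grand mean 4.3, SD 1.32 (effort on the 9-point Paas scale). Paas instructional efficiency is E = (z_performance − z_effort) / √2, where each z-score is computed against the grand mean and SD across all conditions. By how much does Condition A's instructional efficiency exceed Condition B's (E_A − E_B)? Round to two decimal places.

Condition A: z_P = (42.2 − 59.4)/15.8 = -1.0886; z_E = (3.17 − 4.3)/1.32 = -0.8561; E_A = (-1.0886 − (-0.8561))/√2 = -0.1644.
Condition B: z_P = (59.6 − 59.4)/15.8 = 0.0127; z_E = (3.3 − 4.3)/1.32 = -0.7576; E_B = (0.0127 − (-0.7576))/√2 = 0.5447.
E_A − E_B = -0.1644 − 0.5447 = -0.7091 ≈ -0.71.

-0.71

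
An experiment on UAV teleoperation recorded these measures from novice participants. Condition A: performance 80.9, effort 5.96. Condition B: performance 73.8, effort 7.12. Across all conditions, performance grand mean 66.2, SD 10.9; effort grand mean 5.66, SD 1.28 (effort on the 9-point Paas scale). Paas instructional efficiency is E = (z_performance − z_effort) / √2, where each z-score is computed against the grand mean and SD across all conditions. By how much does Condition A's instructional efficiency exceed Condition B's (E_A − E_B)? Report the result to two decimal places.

1.10

Condition A: z_P = (80.9 − 66.2)/10.9 = 1.3486; z_E = (5.96 − 5.66)/1.28 = 0.2344; E_A = (1.3486 − 0.2344)/√2 = 0.7879.
Condition B: z_P = (73.8 − 66.2)/10.9 = 0.6972; z_E = (7.12 − 5.66)/1.28 = 1.1406; E_B = (0.6972 − 1.1406)/√2 = -0.3135.
E_A − E_B = 0.7879 − (-0.3135) = 1.1014 ≈ 1.10.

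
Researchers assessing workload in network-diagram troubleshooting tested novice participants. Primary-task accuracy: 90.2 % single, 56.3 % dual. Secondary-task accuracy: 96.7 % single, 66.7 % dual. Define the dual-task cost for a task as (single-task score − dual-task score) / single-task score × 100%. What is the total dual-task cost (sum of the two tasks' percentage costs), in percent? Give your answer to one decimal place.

Primary cost = (90.2 − 56.3) / 90.2 × 100% = 37.5831%.
Secondary cost = (96.7 − 66.7) / 96.7 × 100% = 31.0238%.
Total = 37.5831% + 31.0238% = 68.6069% ≈ 68.6%.

68.6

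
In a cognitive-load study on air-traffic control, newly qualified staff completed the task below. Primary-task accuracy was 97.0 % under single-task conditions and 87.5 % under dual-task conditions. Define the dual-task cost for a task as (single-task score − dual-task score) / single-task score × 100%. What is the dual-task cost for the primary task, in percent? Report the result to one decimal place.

9.8

Cost = (97.0 − 87.5) / 97.0 × 100%
     = 9.5000 / 97.0 × 100% = 9.7938%.
≈ 9.8%.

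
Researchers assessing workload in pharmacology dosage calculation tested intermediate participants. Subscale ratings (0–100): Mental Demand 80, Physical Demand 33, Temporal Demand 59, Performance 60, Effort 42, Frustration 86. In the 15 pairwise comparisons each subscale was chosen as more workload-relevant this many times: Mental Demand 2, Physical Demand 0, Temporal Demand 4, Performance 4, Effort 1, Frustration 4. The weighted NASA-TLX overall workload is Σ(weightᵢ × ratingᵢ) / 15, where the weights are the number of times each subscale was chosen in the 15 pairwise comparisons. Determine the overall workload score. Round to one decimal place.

68.1

The tallies are the weights (they sum to 15).
Weighted sum = 2·80 + 0·33 + 4·59 + 4·60 + 1·42 + 4·86
            = 160 + 0 + 236 + 240 + 42 + 344 = 1022.
Overall workload = 1022 / 15 = 68.1333 ≈ 68.1.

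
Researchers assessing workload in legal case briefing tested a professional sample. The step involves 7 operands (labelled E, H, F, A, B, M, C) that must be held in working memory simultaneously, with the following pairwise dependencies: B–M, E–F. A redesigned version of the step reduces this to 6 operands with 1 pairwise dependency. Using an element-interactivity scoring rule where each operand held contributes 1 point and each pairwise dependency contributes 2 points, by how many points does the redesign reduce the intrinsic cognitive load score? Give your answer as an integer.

Original: 7 × 1 + 2 × 2 = 7 + 4 = 11.
Redesigned: 6 × 1 + 1 × 2 = 6 + 2 = 8.
Reduction = 11 − 8 = 3.

3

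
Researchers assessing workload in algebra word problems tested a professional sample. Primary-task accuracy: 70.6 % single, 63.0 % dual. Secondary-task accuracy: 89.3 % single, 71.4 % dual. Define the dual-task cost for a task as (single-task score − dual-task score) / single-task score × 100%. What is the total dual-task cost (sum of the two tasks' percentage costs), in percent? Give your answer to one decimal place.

30.8

Primary cost = (70.6 − 63.0) / 70.6 × 100% = 10.7649%.
Secondary cost = (89.3 − 71.4) / 89.3 × 100% = 20.0448%.
Total = 10.7649% + 20.0448% = 30.8097% ≈ 30.8%.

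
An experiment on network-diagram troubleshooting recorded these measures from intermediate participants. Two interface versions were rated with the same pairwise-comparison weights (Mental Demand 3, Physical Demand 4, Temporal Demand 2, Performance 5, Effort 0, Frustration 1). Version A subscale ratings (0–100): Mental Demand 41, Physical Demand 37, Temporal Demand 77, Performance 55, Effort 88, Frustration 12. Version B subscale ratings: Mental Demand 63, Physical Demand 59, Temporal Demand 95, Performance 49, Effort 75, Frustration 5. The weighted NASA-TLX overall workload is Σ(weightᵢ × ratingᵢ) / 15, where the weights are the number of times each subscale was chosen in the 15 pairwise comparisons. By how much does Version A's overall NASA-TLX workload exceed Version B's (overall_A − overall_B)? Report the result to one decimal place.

-10.2

Version A weighted sum = 3·41 + 4·37 + 2·77 + 5·55 + 0·88 + 1·12 = 123 + 148 + 154 + 275 + 0 + 12 = 712; overall_A = 712/15 = 47.4667.
Version B weighted sum = 3·63 + 4·59 + 2·95 + 5·49 + 0·75 + 1·5 = 189 + 236 + 190 + 245 + 0 + 5 = 865; overall_B = 865/15 = 57.6667.
Difference = 47.4667 − 57.6667 = -10.2000 ≈ -10.2.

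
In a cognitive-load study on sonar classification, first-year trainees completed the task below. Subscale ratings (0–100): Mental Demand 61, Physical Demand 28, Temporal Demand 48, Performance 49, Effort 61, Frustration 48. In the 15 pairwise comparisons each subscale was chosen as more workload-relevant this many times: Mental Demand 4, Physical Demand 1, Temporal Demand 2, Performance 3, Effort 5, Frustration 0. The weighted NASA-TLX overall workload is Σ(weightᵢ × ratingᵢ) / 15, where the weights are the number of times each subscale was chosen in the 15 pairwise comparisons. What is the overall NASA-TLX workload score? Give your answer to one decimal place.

The tallies are the weights (they sum to 15).
Weighted sum = 4·61 + 1·28 + 2·48 + 3·49 + 5·61 + 0·48
            = 244 + 28 + 96 + 147 + 305 + 0 = 820.
Overall workload = 820 / 15 = 54.6667 ≈ 54.7.

54.7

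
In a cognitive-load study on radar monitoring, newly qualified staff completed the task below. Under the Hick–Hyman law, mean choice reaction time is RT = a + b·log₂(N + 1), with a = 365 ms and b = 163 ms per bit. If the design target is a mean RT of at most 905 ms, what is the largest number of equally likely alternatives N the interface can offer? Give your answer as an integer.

Set 365 + 163·log₂(N + 1) ≤ 905.
log₂(N + 1) ≤ (905 − 365) / 163 = 3.3129.
N + 1 ≤ 2^3.3129 = 9.9376.
N ≤ 8.9376, so the largest integer N is 8.

8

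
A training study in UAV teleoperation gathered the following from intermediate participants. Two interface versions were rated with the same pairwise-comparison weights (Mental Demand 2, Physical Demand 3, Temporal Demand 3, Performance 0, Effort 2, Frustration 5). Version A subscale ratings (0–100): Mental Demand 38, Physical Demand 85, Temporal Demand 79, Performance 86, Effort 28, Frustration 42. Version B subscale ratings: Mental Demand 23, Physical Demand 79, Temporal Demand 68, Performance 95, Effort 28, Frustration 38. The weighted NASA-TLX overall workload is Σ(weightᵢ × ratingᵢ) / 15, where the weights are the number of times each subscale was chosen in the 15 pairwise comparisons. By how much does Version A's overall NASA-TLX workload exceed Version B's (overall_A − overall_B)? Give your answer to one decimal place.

6.7

Version A weighted sum = 2·38 + 3·85 + 3·79 + 0·86 + 2·28 + 5·42 = 76 + 255 + 237 + 0 + 56 + 210 = 834; overall_A = 834/15 = 55.6000.
Version B weighted sum = 2·23 + 3·79 + 3·68 + 0·95 + 2·28 + 5·38 = 46 + 237 + 204 + 0 + 56 + 190 = 733; overall_B = 733/15 = 48.8667.
Difference = 55.6000 − 48.8667 = 6.7333 ≈ 6.7.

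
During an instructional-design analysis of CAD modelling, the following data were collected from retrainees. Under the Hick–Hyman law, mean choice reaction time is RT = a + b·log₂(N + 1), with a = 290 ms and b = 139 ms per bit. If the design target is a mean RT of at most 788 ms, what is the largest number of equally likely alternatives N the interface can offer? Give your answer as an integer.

10

Set 290 + 139·log₂(N + 1) ≤ 788.
log₂(N + 1) ≤ (788 − 290) / 139 = 3.5827.
N + 1 ≤ 2^3.5827 = 11.9812.
N ≤ 10.9812, so the largest integer N is 10.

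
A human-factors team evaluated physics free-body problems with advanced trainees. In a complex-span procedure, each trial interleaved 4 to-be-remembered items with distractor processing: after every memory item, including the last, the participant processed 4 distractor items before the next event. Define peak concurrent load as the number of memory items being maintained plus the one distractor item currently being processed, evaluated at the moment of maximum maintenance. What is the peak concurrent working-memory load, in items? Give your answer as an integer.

Maintenance is greatest during the distractor(s) after memory item 4: all 4 memory items are being held.
One distractor item is concurrently being processed.
Peak concurrent load = 4 + 1 = 5 items.

5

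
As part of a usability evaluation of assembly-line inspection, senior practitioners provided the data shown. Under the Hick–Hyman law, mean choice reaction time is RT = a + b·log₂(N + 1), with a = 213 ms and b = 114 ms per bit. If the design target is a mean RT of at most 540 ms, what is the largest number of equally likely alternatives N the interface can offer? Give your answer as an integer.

6

Set 213 + 114·log₂(N + 1) ≤ 540.
log₂(N + 1) ≤ (540 − 213) / 114 = 2.8684.
N + 1 ≤ 2^2.8684 = 7.3025.
N ≤ 6.3025, so the largest integer N is 6.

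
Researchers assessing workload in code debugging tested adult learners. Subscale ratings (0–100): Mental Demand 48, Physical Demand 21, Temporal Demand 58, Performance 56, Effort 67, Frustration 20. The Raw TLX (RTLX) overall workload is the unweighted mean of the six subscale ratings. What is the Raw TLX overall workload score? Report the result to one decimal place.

Sum of ratings = 48 + 21 + 58 + 56 + 67 + 20 = 270.
RTLX = 270 / 6 = 45.0000 ≈ 45.0.

45.0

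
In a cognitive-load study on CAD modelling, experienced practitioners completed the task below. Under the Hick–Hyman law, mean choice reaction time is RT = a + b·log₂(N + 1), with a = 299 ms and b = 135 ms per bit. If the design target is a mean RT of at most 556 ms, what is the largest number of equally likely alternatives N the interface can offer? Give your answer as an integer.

2

Set 299 + 135·log₂(N + 1) ≤ 556.
log₂(N + 1) ≤ (556 − 299) / 135 = 1.9037.
N + 1 ≤ 2^1.9037 = 3.7417.
N ≤ 2.7417, so the largest integer N is 2.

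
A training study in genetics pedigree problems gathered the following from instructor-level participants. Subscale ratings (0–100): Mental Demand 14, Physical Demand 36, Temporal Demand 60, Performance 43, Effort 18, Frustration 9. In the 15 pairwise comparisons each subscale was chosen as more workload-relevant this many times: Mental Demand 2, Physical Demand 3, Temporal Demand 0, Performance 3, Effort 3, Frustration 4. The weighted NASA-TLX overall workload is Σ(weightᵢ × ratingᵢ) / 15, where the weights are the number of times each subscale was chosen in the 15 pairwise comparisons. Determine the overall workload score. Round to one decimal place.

The tallies are the weights (they sum to 15).
Weighted sum = 2·14 + 3·36 + 0·60 + 3·43 + 3·18 + 4·9
            = 28 + 108 + 0 + 129 + 54 + 36 = 355.
Overall workload = 355 / 15 = 23.6667 ≈ 23.7.

23.7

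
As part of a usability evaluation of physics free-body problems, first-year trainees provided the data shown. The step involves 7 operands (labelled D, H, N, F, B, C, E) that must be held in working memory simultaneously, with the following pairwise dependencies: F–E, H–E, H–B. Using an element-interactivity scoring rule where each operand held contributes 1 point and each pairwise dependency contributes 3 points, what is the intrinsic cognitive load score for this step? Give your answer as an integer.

Count of operands held simultaneously: 7.
Count of pairwise dependencies listed: 3.
Element contribution: 7 × 1 = 7.
Interaction contribution: 3 × 3 = 9.
Intrinsic load = 7 + 9 = 16.

16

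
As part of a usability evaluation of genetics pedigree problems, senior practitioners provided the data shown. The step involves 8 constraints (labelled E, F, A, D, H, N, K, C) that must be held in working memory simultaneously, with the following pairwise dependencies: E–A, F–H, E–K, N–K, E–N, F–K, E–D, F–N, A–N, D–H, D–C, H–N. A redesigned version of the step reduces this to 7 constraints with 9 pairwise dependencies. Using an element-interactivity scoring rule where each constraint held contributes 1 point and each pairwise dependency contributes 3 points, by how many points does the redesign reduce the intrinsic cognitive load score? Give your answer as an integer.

Original: 8 × 1 + 12 × 3 = 8 + 36 = 44.
Redesigned: 7 × 1 + 9 × 3 = 7 + 27 = 34.
Reduction = 44 − 34 = 10.

10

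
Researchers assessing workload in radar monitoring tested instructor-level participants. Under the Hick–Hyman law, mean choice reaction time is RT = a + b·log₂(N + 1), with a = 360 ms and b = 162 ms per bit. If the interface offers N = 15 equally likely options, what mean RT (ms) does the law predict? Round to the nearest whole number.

1008

log₂(15 + 1) = log₂(16) = 4.0000.
RT = 360 + 162 × 4.0000 = 360 + 648.0000 = 1008.0000 ms.
≈ 1008 ms.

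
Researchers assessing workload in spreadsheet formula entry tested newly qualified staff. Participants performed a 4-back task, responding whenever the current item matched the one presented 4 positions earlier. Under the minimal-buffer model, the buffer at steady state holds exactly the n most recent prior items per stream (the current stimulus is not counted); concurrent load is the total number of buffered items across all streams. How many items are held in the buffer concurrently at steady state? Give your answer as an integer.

4

The buffer holds the 4 most recent prior items.
Steady-state concurrent load = 4 items.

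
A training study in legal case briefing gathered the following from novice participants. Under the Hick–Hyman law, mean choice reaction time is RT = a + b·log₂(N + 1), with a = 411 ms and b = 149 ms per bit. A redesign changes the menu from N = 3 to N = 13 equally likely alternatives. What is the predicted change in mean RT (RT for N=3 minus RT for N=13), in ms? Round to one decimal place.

-269.3

RT(3) = 411 + 149·log₂(4) = 411 + 149·2.0000 = 709.0000 ms.
RT(13) = 411 + 149·log₂(14) = 411 + 149·3.8074 = 978.3026 ms.
Difference = 709.0000 − 978.3026 = -269.3026 ≈ -269.3 ms.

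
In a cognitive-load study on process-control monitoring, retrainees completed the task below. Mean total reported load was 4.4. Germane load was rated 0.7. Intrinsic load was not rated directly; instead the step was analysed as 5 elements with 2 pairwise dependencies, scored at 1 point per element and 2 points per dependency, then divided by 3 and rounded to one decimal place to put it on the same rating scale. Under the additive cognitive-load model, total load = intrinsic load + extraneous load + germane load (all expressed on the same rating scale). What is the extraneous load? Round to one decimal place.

Intrinsic (element-interactivity): (5 × 1 + 2 × 2) / 3 = 9 / 3 = 3.0000 → 3.0.
extraneous load = total − intrinsic − germane
             = 4.4 − 3.0 − 0.7 = 0.7.

0.7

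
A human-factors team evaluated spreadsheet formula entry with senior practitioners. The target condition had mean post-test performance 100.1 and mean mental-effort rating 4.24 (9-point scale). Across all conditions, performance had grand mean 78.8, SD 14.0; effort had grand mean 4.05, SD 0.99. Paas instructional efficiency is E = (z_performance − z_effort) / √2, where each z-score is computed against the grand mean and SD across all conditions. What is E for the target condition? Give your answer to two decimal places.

0.94

z_performance = (100.1 − 78.8) / 14.0 = 21.3000 / 14.0 = 1.5214.
z_effort = (4.24 − 4.05) / 0.99 = 0.1900 / 0.99 = 0.1919.
z_P − z_E = 1.5214 − 0.1919 = 1.3295.
E = 1.3295 / √2 = 1.3295 / 1.41421 = 0.9401 ≈ 0.94.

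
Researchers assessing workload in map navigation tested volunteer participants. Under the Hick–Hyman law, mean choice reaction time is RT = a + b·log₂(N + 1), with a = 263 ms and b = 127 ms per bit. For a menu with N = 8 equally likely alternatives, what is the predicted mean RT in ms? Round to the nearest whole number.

666

log₂(8 + 1) = log₂(9) = 3.1699.
RT = 263 + 127 × 3.1699 = 263 + 402.5773 = 665.5773 ms.
≈ 666 ms.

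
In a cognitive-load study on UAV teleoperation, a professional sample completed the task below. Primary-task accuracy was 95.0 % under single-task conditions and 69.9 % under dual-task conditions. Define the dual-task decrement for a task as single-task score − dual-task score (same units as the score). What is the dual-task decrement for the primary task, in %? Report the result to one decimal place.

25.1

Decrement = 95.0 − 69.9 = 25.1000 % ≈ 25.1 %.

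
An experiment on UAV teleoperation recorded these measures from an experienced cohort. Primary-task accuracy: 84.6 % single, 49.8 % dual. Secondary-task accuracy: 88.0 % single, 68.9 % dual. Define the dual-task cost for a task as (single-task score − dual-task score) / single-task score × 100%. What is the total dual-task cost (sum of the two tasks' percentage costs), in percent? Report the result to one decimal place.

Primary cost = (84.6 − 49.8) / 84.6 × 100% = 41.1348%.
Secondary cost = (88.0 − 68.9) / 88.0 × 100% = 21.7045%.
Total = 41.1348% + 21.7045% = 62.8393% ≈ 62.8%.

62.8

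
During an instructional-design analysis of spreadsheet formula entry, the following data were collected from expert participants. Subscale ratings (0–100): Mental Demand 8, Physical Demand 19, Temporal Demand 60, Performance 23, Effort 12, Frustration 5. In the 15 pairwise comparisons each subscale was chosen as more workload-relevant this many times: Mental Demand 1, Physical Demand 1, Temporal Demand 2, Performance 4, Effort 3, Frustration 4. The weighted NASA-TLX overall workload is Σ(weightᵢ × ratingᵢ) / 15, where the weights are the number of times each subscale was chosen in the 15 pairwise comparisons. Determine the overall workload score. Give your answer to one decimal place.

The tallies are the weights (they sum to 15).
Weighted sum = 1·8 + 1·19 + 2·60 + 4·23 + 3·12 + 4·5
            = 8 + 19 + 120 + 92 + 36 + 20 = 295.
Overall workload = 295 / 15 = 19.6667 ≈ 19.7.

19.7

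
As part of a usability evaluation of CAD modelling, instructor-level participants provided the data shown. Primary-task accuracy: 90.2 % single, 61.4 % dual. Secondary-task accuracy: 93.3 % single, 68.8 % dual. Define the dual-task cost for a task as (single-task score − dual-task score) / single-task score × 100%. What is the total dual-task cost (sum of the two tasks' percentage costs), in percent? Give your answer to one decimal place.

58.2

Primary cost = (90.2 − 61.4) / 90.2 × 100% = 31.9290%.
Secondary cost = (93.3 − 68.8) / 93.3 × 100% = 26.2594%.
Total = 31.9290% + 26.2594% = 58.1884% ≈ 58.2%.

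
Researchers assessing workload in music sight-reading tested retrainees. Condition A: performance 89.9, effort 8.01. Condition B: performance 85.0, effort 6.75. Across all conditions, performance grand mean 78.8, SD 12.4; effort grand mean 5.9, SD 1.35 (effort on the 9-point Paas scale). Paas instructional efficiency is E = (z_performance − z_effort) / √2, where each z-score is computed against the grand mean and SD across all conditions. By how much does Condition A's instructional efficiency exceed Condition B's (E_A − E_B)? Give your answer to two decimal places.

Condition A: z_P = (89.9 − 78.8)/12.4 = 0.8952; z_E = (8.01 − 5.9)/1.35 = 1.5630; E_A = (0.8952 − 1.5630)/√2 = -0.4722.
Condition B: z_P = (85.0 − 78.8)/12.4 = 0.5000; z_E = (6.75 − 5.9)/1.35 = 0.6296; E_B = (0.5000 − 0.6296)/√2 = -0.0916.
E_A − E_B = -0.4722 − (-0.0916) = -0.3806 ≈ -0.38.

-0.38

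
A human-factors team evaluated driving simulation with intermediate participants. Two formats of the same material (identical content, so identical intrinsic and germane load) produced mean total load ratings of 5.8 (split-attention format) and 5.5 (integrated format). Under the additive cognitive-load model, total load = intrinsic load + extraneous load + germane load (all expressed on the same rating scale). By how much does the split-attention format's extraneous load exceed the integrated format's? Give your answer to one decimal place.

0.3

Intrinsic and germane load are equal across formats, so the difference in total load equals the difference in extraneous load.
Extraneous-load difference = 5.8 − 5.5 = 0.3.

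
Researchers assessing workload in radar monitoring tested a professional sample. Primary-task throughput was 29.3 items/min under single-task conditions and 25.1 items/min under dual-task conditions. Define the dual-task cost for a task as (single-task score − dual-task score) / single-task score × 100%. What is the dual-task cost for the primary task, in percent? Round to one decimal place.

Cost = (29.3 − 25.1) / 29.3 × 100%
     = 4.2000 / 29.3 × 100% = 14.3345%.
≈ 14.3%.

14.3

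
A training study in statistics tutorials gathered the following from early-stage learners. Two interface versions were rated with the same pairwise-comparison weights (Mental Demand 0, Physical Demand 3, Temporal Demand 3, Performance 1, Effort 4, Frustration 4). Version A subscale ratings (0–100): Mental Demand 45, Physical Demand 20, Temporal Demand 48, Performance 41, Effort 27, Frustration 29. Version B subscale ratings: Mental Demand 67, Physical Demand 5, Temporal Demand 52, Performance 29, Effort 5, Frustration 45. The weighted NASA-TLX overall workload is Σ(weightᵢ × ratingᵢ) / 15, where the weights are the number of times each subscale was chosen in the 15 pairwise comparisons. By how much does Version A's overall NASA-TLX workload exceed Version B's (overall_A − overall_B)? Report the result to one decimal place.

Version A weighted sum = 0·45 + 3·20 + 3·48 + 1·41 + 4·27 + 4·29 = 0 + 60 + 144 + 41 + 108 + 116 = 469; overall_A = 469/15 = 31.2667.
Version B weighted sum = 0·67 + 3·5 + 3·52 + 1·29 + 4·5 + 4·45 = 0 + 15 + 156 + 29 + 20 + 180 = 400; overall_B = 400/15 = 26.6667.
Difference = 31.2667 − 26.6667 = 4.6000 ≈ 4.6.

4.6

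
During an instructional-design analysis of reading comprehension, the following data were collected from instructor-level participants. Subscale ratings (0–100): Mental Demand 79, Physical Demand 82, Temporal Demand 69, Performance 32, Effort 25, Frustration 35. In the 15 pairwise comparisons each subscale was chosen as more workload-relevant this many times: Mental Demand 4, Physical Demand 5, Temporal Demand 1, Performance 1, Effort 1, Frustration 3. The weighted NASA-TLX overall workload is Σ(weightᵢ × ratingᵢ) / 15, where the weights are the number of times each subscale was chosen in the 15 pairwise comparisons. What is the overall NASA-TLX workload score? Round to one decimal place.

The tallies are the weights (they sum to 15).
Weighted sum = 4·79 + 5·82 + 1·69 + 1·32 + 1·25 + 3·35
            = 316 + 410 + 69 + 32 + 25 + 105 = 957.
Overall workload = 957 / 15 = 63.8000 ≈ 63.8.

63.8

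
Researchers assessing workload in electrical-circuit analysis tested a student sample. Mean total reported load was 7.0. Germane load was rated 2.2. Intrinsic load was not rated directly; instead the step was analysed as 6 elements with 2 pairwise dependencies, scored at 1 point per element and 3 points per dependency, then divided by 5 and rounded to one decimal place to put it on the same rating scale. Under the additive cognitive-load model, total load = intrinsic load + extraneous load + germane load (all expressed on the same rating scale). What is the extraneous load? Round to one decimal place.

Intrinsic (element-interactivity): (6 × 1 + 2 × 3) / 5 = 12 / 5 = 2.4000 → 2.4.
extraneous load = total − intrinsic − germane
             = 7.0 − 2.4 − 2.2 = 2.4.

2.4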